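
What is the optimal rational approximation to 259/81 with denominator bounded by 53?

Expand x = 259/81 as a continued fraction with the Euclidean algorithm:
  259 = 3*81 + 16, so a_0 = 3.
  81 = 5*16 + 1, so a_1 = 5.
  16 = 16*1 + 0, so a_2 = 16.
so x = [3; 5, 16].
Convergents (p_i = a_i*p_{i-1} + p_{i-2}, q_i = a_i*q_{i-1} + q_{i-2} with p_{-2}=0, p_{-1}=1, q_{-2}=1, q_{-1}=0), until the denominator exceeds 53:
  i=0: a_0=3, p_0 = 3*1 + 0 = 3, q_0 = 3*0 + 1 = 1.
  i=1: a_1=5, p_1 = 5*3 + 1 = 16, q_1 = 5*1 + 0 = 5.
  i=2: a_2=16, p_2 = 16*16 + 3 = 259, q_2 = 16*5 + 1 = 81.
q_2 = 81 > 53, so the last convergent with denominator <= 53 is p_1/q_1 = 16/5.
The closest fraction with denominator <= 53 is either p_1/q_1 or the intermediate fraction (k*p_1 + p_0)/(k*q_1 + q_0) with the largest k >= 1 whose denominator stays <= 53; these approach x as k grows, and every other convergent or intermediate fraction in range is farther away.
Largest k: floor((53 - q_0)/q_1) = floor((53 - 1)/5) = 10.
That gives (10*16 + 3)/(10*5 + 1) = 163/51.
Compare the errors: |x - 16/5| = |259*5 - 16*81|/(81*5) = 1/405, and |x - 163/51| = |259*51 - 163*81|/(81*51) = 6/4131.
Cross-multiplying, 6*405 = 2430 < 4131 = 1*4131, so 6/4131 is smaller: the intermediate fraction 163/51 is closer to x than 16/5.

163/51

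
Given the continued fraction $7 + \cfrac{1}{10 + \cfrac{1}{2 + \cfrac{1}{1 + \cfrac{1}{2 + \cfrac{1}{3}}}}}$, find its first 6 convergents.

7/1, 71/10, 149/21, 220/31, 589/83, 1987/280

Using the convergent recurrence p_i = a_i*p_{i-1} + p_{i-2}, q_i = a_i*q_{i-1} + q_{i-2} with p_{-2}=0, p_{-1}=1, q_{-2}=1, q_{-1}=0:
  i=0: a_0=7, p_0 = 7*1 + 0 = 7, q_0 = 7*0 + 1 = 1.
  i=1: a_1=10, p_1 = 10*7 + 1 = 71, q_1 = 10*1 + 0 = 10.
  i=2: a_2=2, p_2 = 2*71 + 7 = 149, q_2 = 2*10 + 1 = 21.
  i=3: a_3=1, p_3 = 1*149 + 71 = 220, q_3 = 1*21 + 10 = 31.
  i=4: a_4=2, p_4 = 2*220 + 149 = 589, q_4 = 2*31 + 21 = 83.
  i=5: a_5=3, p_5 = 3*589 + 220 = 1987, q_5 = 3*83 + 31 = 280.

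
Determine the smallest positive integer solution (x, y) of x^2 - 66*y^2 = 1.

First expand sqrt(66) as a continued fraction. With x_i = (sqrt(66) + m_i)/d_i and (m_0, d_0) = (0, 1): a_0 = floor(sqrt(66)) = 8, since 8^2 = 64 <= 66 < 81 = 9^2.
Iterate m_{i+1} = d_i*a_i - m_i, d_{i+1} = (66 - m_{i+1}^2)/d_i, a_{i+1} = floor((a_0 + m_{i+1})/d_{i+1}):
  m_1 = 1*8 - 0 = 8, d_1 = (66 - 8^2)/1 = 2/1 = 2, a_1 = floor((8 + 8)/2) = 8.
  m_2 = 2*8 - 8 = 8, d_2 = (66 - 8^2)/2 = 2/2 = 1, a_2 = floor((8 + 8)/1) = 16.
  m_3 = 1*16 - 8 = 8, d_3 = (66 - 8^2)/1 = 2/1 = 2: (m_3, d_3) = (m_1, d_1) = (8, 2), so from here the quotients repeat a_1, a_2; the period length is 2.
So sqrt(66) = [8; (8, 16)] with period length k = 2.
k is even, so the fundamental solution of x^2 - 66y^2 = 1 is (p_{k-1}, q_{k-1}) = (p_1, q_1); compute convergents through index 1.
Convergents (p_i = a_i*p_{i-1} + p_{i-2}, q_i = a_i*q_{i-1} + q_{i-2} with p_{-2}=0, p_{-1}=1, q_{-2}=1, q_{-1}=0):
  i=0: a_0=8, p_0 = 8*1 + 0 = 8, q_0 = 8*0 + 1 = 1.
  i=1: a_1=8, p_1 = 8*8 + 1 = 65, q_1 = 8*1 + 0 = 8.
Check: 65^2 - 66*8^2 = 4225 - 4224 = 1, so (x, y) = (65, 8) solves the equation, and by the theorem it is the least positive solution.

(x, y) = (65, 8)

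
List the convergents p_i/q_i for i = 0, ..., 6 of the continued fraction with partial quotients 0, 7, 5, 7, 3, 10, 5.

Using the convergent recurrence p_i = a_i*p_{i-1} + p_{i-2}, q_i = a_i*q_{i-1} + q_{i-2} with p_{-2}=0, p_{-1}=1, q_{-2}=1, q_{-1}=0:
  i=0: a_0=0, p_0 = 0*1 + 0 = 0, q_0 = 0*0 + 1 = 1.
  i=1: a_1=7, p_1 = 7*0 + 1 = 1, q_1 = 7*1 + 0 = 7.
  i=2: a_2=5, p_2 = 5*1 + 0 = 5, q_2 = 5*7 + 1 = 36.
  i=3: a_3=7, p_3 = 7*5 + 1 = 36, q_3 = 7*36 + 7 = 259.
  i=4: a_4=3, p_4 = 3*36 + 5 = 113, q_4 = 3*259 + 36 = 813.
  i=5: a_5=10, p_5 = 10*113 + 36 = 1166, q_5 = 10*813 + 259 = 8389.
  i=6: a_6=5, p_6 = 5*1166 + 113 = 5943, q_6 = 5*8389 + 813 = 42758.

0/1, 1/7, 5/36, 36/259, 113/813, 1166/8389, 5943/42758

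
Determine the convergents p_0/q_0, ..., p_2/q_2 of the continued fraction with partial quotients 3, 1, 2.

3/1, 4/1, 11/3

Using the convergent recurrence p_i = a_i*p_{i-1} + p_{i-2}, q_i = a_i*q_{i-1} + q_{i-2} with p_{-2}=0, p_{-1}=1, q_{-2}=1, q_{-1}=0:
  i=0: a_0=3, p_0 = 3*1 + 0 = 3, q_0 = 3*0 + 1 = 1.
  i=1: a_1=1, p_1 = 1*3 + 1 = 4, q_1 = 1*1 + 0 = 1.
  i=2: a_2=2, p_2 = 2*4 + 3 = 11, q_2 = 2*1 + 1 = 3.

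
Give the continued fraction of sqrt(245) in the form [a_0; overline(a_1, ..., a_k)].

[15; overline(1, 1, 1, 7, 6, 7, 1, 1, 1, 30)]

Write x_i = (sqrt(245) + m_i)/d_i with (m_0, d_0) = (0, 1). a_0 = floor(sqrt(245)) = 15, since 15^2 = 225 <= 245 < 256 = 16^2.
Iterate m_{i+1} = d_i*a_i - m_i, d_{i+1} = (245 - m_{i+1}^2)/d_i, a_{i+1} = floor((a_0 + m_{i+1})/d_{i+1}):
  m_1 = 1*15 - 0 = 15, d_1 = (245 - 15^2)/1 = 20/1 = 20, a_1 = floor((15 + 15)/20) = 1.
  m_2 = 20*1 - 15 = 5, d_2 = (245 - 5^2)/20 = 220/20 = 11, a_2 = floor((15 + 5)/11) = 1.
  m_3 = 11*1 - 5 = 6, d_3 = (245 - 6^2)/11 = 209/11 = 19, a_3 = floor((15 + 6)/19) = 1.
  m_4 = 19*1 - 6 = 13, d_4 = (245 - 13^2)/19 = 76/19 = 4, a_4 = floor((15 + 13)/4) = 7.
  m_5 = 4*7 - 13 = 15, d_5 = (245 - 15^2)/4 = 20/4 = 5, a_5 = floor((15 + 15)/5) = 6.
  m_6 = 5*6 - 15 = 15, d_6 = (245 - 15^2)/5 = 20/5 = 4, a_6 = floor((15 + 15)/4) = 7.
  m_7 = 4*7 - 15 = 13, d_7 = (245 - 13^2)/4 = 76/4 = 19, a_7 = floor((15 + 13)/19) = 1.
  m_8 = 19*1 - 13 = 6, d_8 = (245 - 6^2)/19 = 209/19 = 11, a_8 = floor((15 + 6)/11) = 1.
  m_9 = 11*1 - 6 = 5, d_9 = (245 - 5^2)/11 = 220/11 = 20, a_9 = floor((15 + 5)/20) = 1.
  m_10 = 20*1 - 5 = 15, d_10 = (245 - 15^2)/20 = 20/20 = 1, a_10 = floor((15 + 15)/1) = 30.
  m_11 = 1*30 - 15 = 15, d_11 = (245 - 15^2)/1 = 20/1 = 20: (m_11, d_11) = (m_1, d_1) = (15, 20), so from here the quotients repeat a_1, ..., a_10; the period length is 10.
Hence the expansion of sqrt(245) is a_0 = 15 followed by the repeating block 1, 1, 1, 7, 6, 7, 1, 1, 1, 30 (period 10).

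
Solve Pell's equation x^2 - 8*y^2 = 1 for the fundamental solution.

(x, y) = (3, 1)

First expand sqrt(8) as a continued fraction. With x_i = (sqrt(8) + m_i)/d_i and (m_0, d_0) = (0, 1): a_0 = floor(sqrt(8)) = 2, since 2^2 = 4 <= 8 < 9 = 3^2.
Iterate m_{i+1} = d_i*a_i - m_i, d_{i+1} = (8 - m_{i+1}^2)/d_i, a_{i+1} = floor((a_0 + m_{i+1})/d_{i+1}):
  m_1 = 1*2 - 0 = 2, d_1 = (8 - 2^2)/1 = 4/1 = 4, a_1 = floor((2 + 2)/4) = 1.
  m_2 = 4*1 - 2 = 2, d_2 = (8 - 2^2)/4 = 4/4 = 1, a_2 = floor((2 + 2)/1) = 4.
  m_3 = 1*4 - 2 = 2, d_3 = (8 - 2^2)/1 = 4/1 = 4: (m_3, d_3) = (m_1, d_1) = (2, 4), so from here the quotients repeat a_1, a_2; the period length is 2.
So sqrt(8) = [2; (1, 4)] with period length k = 2.
k is even, so the fundamental solution of x^2 - 8y^2 = 1 is (p_{k-1}, q_{k-1}) = (p_1, q_1); compute convergents through index 1.
Convergents (p_i = a_i*p_{i-1} + p_{i-2}, q_i = a_i*q_{i-1} + q_{i-2} with p_{-2}=0, p_{-1}=1, q_{-2}=1, q_{-1}=0):
  i=0: a_0=2, p_0 = 2*1 + 0 = 2, q_0 = 2*0 + 1 = 1.
  i=1: a_1=1, p_1 = 1*2 + 1 = 3, q_1 = 1*1 + 0 = 1.
Check: 3^2 - 8*1^2 = 9 - 8 = 1, so (x, y) = (3, 1) solves the equation, and by the theorem it is the least positive solution.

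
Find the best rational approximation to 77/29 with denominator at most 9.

8/3

Expand x = 77/29 as a continued fraction with the Euclidean algorithm:
  77 = 2*29 + 19, so a_0 = 2.
  29 = 1*19 + 10, so a_1 = 1.
  19 = 1*10 + 9, so a_2 = 1.
  10 = 1*9 + 1, so a_3 = 1.
  9 = 9*1 + 0, so a_4 = 9.
so x = [2; 1, 1, 1, 9].
Convergents (p_i = a_i*p_{i-1} + p_{i-2}, q_i = a_i*q_{i-1} + q_{i-2} with p_{-2}=0, p_{-1}=1, q_{-2}=1, q_{-1}=0), until the denominator exceeds 9:
  i=0: a_0=2, p_0 = 2*1 + 0 = 2, q_0 = 2*0 + 1 = 1.
  i=1: a_1=1, p_1 = 1*2 + 1 = 3, q_1 = 1*1 + 0 = 1.
  i=2: a_2=1, p_2 = 1*3 + 2 = 5, q_2 = 1*1 + 1 = 2.
  i=3: a_3=1, p_3 = 1*5 + 3 = 8, q_3 = 1*2 + 1 = 3.
  i=4: a_4=9, p_4 = 9*8 + 5 = 77, q_4 = 9*3 + 2 = 29.
q_4 = 29 > 9, so the last convergent with denominator <= 9 is p_3/q_3 = 8/3.
The closest fraction with denominator <= 9 is either p_3/q_3 or the intermediate fraction (k*p_3 + p_2)/(k*q_3 + q_2) with the largest k >= 1 whose denominator stays <= 9; these approach x as k grows, and every other convergent or intermediate fraction in range is farther away.
Largest k: floor((9 - q_2)/q_3) = floor((9 - 2)/3) = 2.
That gives (2*8 + 5)/(2*3 + 2) = 21/8.
Compare the errors: |x - 8/3| = |77*3 - 8*29|/(29*3) = 1/87, and |x - 21/8| = |77*8 - 21*29|/(29*8) = 7/232.
Cross-multiplying, 1*232 = 232 < 609 = 7*87, so 1/87 is smaller: the convergent 8/3 is closer to x than 21/8.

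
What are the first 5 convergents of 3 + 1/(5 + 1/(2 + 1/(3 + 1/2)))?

3/1, 16/5, 35/11, 121/38, 277/87

Using the convergent recurrence p_i = a_i*p_{i-1} + p_{i-2}, q_i = a_i*q_{i-1} + q_{i-2} with p_{-2}=0, p_{-1}=1, q_{-2}=1, q_{-1}=0:
  i=0: a_0=3, p_0 = 3*1 + 0 = 3, q_0 = 3*0 + 1 = 1.
  i=1: a_1=5, p_1 = 5*3 + 1 = 16, q_1 = 5*1 + 0 = 5.
  i=2: a_2=2, p_2 = 2*16 + 3 = 35, q_2 = 2*5 + 1 = 11.
  i=3: a_3=3, p_3 = 3*35 + 16 = 121, q_3 = 3*11 + 5 = 38.
  i=4: a_4=2, p_4 = 2*121 + 35 = 277, q_4 = 2*38 + 11 = 87.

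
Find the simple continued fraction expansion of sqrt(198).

[14; (14, 28)]

Write x_i = (sqrt(198) + m_i)/d_i with (m_0, d_0) = (0, 1). a_0 = floor(sqrt(198)) = 14, since 14^2 = 196 <= 198 < 225 = 15^2.
Iterate m_{i+1} = d_i*a_i - m_i, d_{i+1} = (198 - m_{i+1}^2)/d_i, a_{i+1} = floor((a_0 + m_{i+1})/d_{i+1}):
  m_1 = 1*14 - 0 = 14, d_1 = (198 - 14^2)/1 = 2/1 = 2, a_1 = floor((14 + 14)/2) = 14.
  m_2 = 2*14 - 14 = 14, d_2 = (198 - 14^2)/2 = 2/2 = 1, a_2 = floor((14 + 14)/1) = 28.
  m_3 = 1*28 - 14 = 14, d_3 = (198 - 14^2)/1 = 2/1 = 2: (m_3, d_3) = (m_1, d_1) = (14, 2), so from here the quotients repeat a_1, a_2; the period length is 2.
Hence the expansion of sqrt(198) is a_0 = 14 followed by the repeating block 14, 28 (period 2).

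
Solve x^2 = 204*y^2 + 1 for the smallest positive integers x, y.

(x, y) = (4999, 350)

First expand sqrt(204) as a continued fraction. With x_i = (sqrt(204) + m_i)/d_i and (m_0, d_0) = (0, 1): a_0 = floor(sqrt(204)) = 14, since 14^2 = 196 <= 204 < 225 = 15^2.
Iterate m_{i+1} = d_i*a_i - m_i, d_{i+1} = (204 - m_{i+1}^2)/d_i, a_{i+1} = floor((a_0 + m_{i+1})/d_{i+1}):
  m_1 = 1*14 - 0 = 14, d_1 = (204 - 14^2)/1 = 8/1 = 8, a_1 = floor((14 + 14)/8) = 3.
  m_2 = 8*3 - 14 = 10, d_2 = (204 - 10^2)/8 = 104/8 = 13, a_2 = floor((14 + 10)/13) = 1.
  m_3 = 13*1 - 10 = 3, d_3 = (204 - 3^2)/13 = 195/13 = 15, a_3 = floor((14 + 3)/15) = 1.
  m_4 = 15*1 - 3 = 12, d_4 = (204 - 12^2)/15 = 60/15 = 4, a_4 = floor((14 + 12)/4) = 6.
  m_5 = 4*6 - 12 = 12, d_5 = (204 - 12^2)/4 = 60/4 = 15, a_5 = floor((14 + 12)/15) = 1.
  m_6 = 15*1 - 12 = 3, d_6 = (204 - 3^2)/15 = 195/15 = 13, a_6 = floor((14 + 3)/13) = 1.
  m_7 = 13*1 - 3 = 10, d_7 = (204 - 10^2)/13 = 104/13 = 8, a_7 = floor((14 + 10)/8) = 3.
  m_8 = 8*3 - 10 = 14, d_8 = (204 - 14^2)/8 = 8/8 = 1, a_8 = floor((14 + 14)/1) = 28.
  m_9 = 1*28 - 14 = 14, d_9 = (204 - 14^2)/1 = 8/1 = 8: (m_9, d_9) = (m_1, d_1) = (14, 8), so from here the quotients repeat a_1, ..., a_8; the period length is 8.
So sqrt(204) = [14; (3, 1, 1, 6, 1, 1, 3, 28)] with period length k = 8.
k is even, so the fundamental solution of x^2 - 204y^2 = 1 is (p_{k-1}, q_{k-1}) = (p_7, q_7); compute convergents through index 7.
Convergents (p_i = a_i*p_{i-1} + p_{i-2}, q_i = a_i*q_{i-1} + q_{i-2} with p_{-2}=0, p_{-1}=1, q_{-2}=1, q_{-1}=0):
  i=0: a_0=14, p_0 = 14*1 + 0 = 14, q_0 = 14*0 + 1 = 1.
  i=1: a_1=3, p_1 = 3*14 + 1 = 43, q_1 = 3*1 + 0 = 3.
  i=2: a_2=1, p_2 = 1*43 + 14 = 57, q_2 = 1*3 + 1 = 4.
  i=3: a_3=1, p_3 = 1*57 + 43 = 100, q_3 = 1*4 + 3 = 7.
  i=4: a_4=6, p_4 = 6*100 + 57 = 657, q_4 = 6*7 + 4 = 46.
  i=5: a_5=1, p_5 = 1*657 + 100 = 757, q_5 = 1*46 + 7 = 53.
  i=6: a_6=1, p_6 = 1*757 + 657 = 1414, q_6 = 1*53 + 46 = 99.
  i=7: a_7=3, p_7 = 3*1414 + 757 = 4999, q_7 = 3*99 + 53 = 350.
Check: 4999^2 - 204*350^2 = 24990001 - 24990000 = 1, so (x, y) = (4999, 350) solves the equation, and by the theorem it is the least positive solution.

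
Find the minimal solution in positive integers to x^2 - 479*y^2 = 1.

First expand sqrt(479) as a continued fraction. With x_i = (sqrt(479) + m_i)/d_i and (m_0, d_0) = (0, 1): a_0 = floor(sqrt(479)) = 21, since 21^2 = 441 <= 479 < 484 = 22^2.
Iterate m_{i+1} = d_i*a_i - m_i, d_{i+1} = (479 - m_{i+1}^2)/d_i, a_{i+1} = floor((a_0 + m_{i+1})/d_{i+1}):
  m_1 = 1*21 - 0 = 21, d_1 = (479 - 21^2)/1 = 38/1 = 38, a_1 = floor((21 + 21)/38) = 1.
  m_2 = 38*1 - 21 = 17, d_2 = (479 - 17^2)/38 = 190/38 = 5, a_2 = floor((21 + 17)/5) = 7.
  m_3 = 5*7 - 17 = 18, d_3 = (479 - 18^2)/5 = 155/5 = 31, a_3 = floor((21 + 18)/31) = 1.
  m_4 = 31*1 - 18 = 13, d_4 = (479 - 13^2)/31 = 310/31 = 10, a_4 = floor((21 + 13)/10) = 3.
  m_5 = 10*3 - 13 = 17, d_5 = (479 - 17^2)/10 = 190/10 = 19, a_5 = floor((21 + 17)/19) = 2.
  m_6 = 19*2 - 17 = 21, d_6 = (479 - 21^2)/19 = 38/19 = 2, a_6 = floor((21 + 21)/2) = 21.
  m_7 = 2*21 - 21 = 21, d_7 = (479 - 21^2)/2 = 38/2 = 19, a_7 = floor((21 + 21)/19) = 2.
  m_8 = 19*2 - 21 = 17, d_8 = (479 - 17^2)/19 = 190/19 = 10, a_8 = floor((21 + 17)/10) = 3.
  m_9 = 10*3 - 17 = 13, d_9 = (479 - 13^2)/10 = 310/10 = 31, a_9 = floor((21 + 13)/31) = 1.
  m_10 = 31*1 - 13 = 18, d_10 = (479 - 18^2)/31 = 155/31 = 5, a_10 = floor((21 + 18)/5) = 7.
  m_11 = 5*7 - 18 = 17, d_11 = (479 - 17^2)/5 = 190/5 = 38, a_11 = floor((21 + 17)/38) = 1.
  m_12 = 38*1 - 17 = 21, d_12 = (479 - 21^2)/38 = 38/38 = 1, a_12 = floor((21 + 21)/1) = 42.
  m_13 = 1*42 - 21 = 21, d_13 = (479 - 21^2)/1 = 38/1 = 38: (m_13, d_13) = (m_1, d_1) = (21, 38), so from here the quotients repeat a_1, ..., a_12; the period length is 12.
So sqrt(479) = [21; (1, 7, 1, 3, 2, 21, 2, 3, 1, 7, 1, 42)] with period length k = 12.
k is even, so the fundamental solution of x^2 - 479y^2 = 1 is (p_{k-1}, q_{k-1}) = (p_11, q_11); compute convergents through index 11.
Convergents (p_i = a_i*p_{i-1} + p_{i-2}, q_i = a_i*q_{i-1} + q_{i-2} with p_{-2}=0, p_{-1}=1, q_{-2}=1, q_{-1}=0):
  i=0: a_0=21, p_0 = 21*1 + 0 = 21, q_0 = 21*0 + 1 = 1.
  i=1: a_1=1, p_1 = 1*21 + 1 = 22, q_1 = 1*1 + 0 = 1.
  i=2: a_2=7, p_2 = 7*22 + 21 = 175, q_2 = 7*1 + 1 = 8.
  i=3: a_3=1, p_3 = 1*175 + 22 = 197, q_3 = 1*8 + 1 = 9.
  i=4: a_4=3, p_4 = 3*197 + 175 = 766, q_4 = 3*9 + 8 = 35.
  i=5: a_5=2, p_5 = 2*766 + 197 = 1729, q_5 = 2*35 + 9 = 79.
  i=6: a_6=21, p_6 = 21*1729 + 766 = 37075, q_6 = 21*79 + 35 = 1694.
  i=7: a_7=2, p_7 = 2*37075 + 1729 = 75879, q_7 = 2*1694 + 79 = 3467.
  i=8: a_8=3, p_8 = 3*75879 + 37075 = 264712, q_8 = 3*3467 + 1694 = 12095.
  i=9: a_9=1, p_9 = 1*264712 + 75879 = 340591, q_9 = 1*12095 + 3467 = 15562.
  i=10: a_10=7, p_10 = 7*340591 + 264712 = 2648849, q_10 = 7*15562 + 12095 = 121029.
  i=11: a_11=1, p_11 = 1*2648849 + 340591 = 2989440, q_11 = 1*121029 + 15562 = 136591.
Check: 2989440^2 - 479*136591^2 = 8936751513600 - 8936751513599 = 1, so (x, y) = (2989440, 136591) solves the equation, and by the theorem it is the least positive solution.

(x, y) = (2989440, 136591)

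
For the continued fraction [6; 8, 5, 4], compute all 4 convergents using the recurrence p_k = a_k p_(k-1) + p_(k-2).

6/1, 49/8, 251/41, 1053/172

Using the convergent recurrence p_i = a_i*p_{i-1} + p_{i-2}, q_i = a_i*q_{i-1} + q_{i-2} with p_{-2}=0, p_{-1}=1, q_{-2}=1, q_{-1}=0:
  i=0: a_0=6, p_0 = 6*1 + 0 = 6, q_0 = 6*0 + 1 = 1.
  i=1: a_1=8, p_1 = 8*6 + 1 = 49, q_1 = 8*1 + 0 = 8.
  i=2: a_2=5, p_2 = 5*49 + 6 = 251, q_2 = 5*8 + 1 = 41.
  i=3: a_3=4, p_3 = 4*251 + 49 = 1053, q_3 = 4*41 + 8 = 172.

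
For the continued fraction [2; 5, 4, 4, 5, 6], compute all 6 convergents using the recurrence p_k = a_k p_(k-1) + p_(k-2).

Using the convergent recurrence p_i = a_i*p_{i-1} + p_{i-2}, q_i = a_i*q_{i-1} + q_{i-2} with p_{-2}=0, p_{-1}=1, q_{-2}=1, q_{-1}=0:
  i=0: a_0=2, p_0 = 2*1 + 0 = 2, q_0 = 2*0 + 1 = 1.
  i=1: a_1=5, p_1 = 5*2 + 1 = 11, q_1 = 5*1 + 0 = 5.
  i=2: a_2=4, p_2 = 4*11 + 2 = 46, q_2 = 4*5 + 1 = 21.
  i=3: a_3=4, p_3 = 4*46 + 11 = 195, q_3 = 4*21 + 5 = 89.
  i=4: a_4=5, p_4 = 5*195 + 46 = 1021, q_4 = 5*89 + 21 = 466.
  i=5: a_5=6, p_5 = 6*1021 + 195 = 6321, q_5 = 6*466 + 89 = 2885.

2/1, 11/5, 46/21, 195/89, 1021/466, 6321/2885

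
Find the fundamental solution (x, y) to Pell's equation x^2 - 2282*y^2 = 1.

First expand sqrt(2282) as a continued fraction. With x_i = (sqrt(2282) + m_i)/d_i and (m_0, d_0) = (0, 1): a_0 = floor(sqrt(2282)) = 47, since 47^2 = 2209 <= 2282 < 2304 = 48^2.
Iterate m_{i+1} = d_i*a_i - m_i, d_{i+1} = (2282 - m_{i+1}^2)/d_i, a_{i+1} = floor((a_0 + m_{i+1})/d_{i+1}):
  m_1 = 1*47 - 0 = 47, d_1 = (2282 - 47^2)/1 = 73/1 = 73, a_1 = floor((47 + 47)/73) = 1.
  m_2 = 73*1 - 47 = 26, d_2 = (2282 - 26^2)/73 = 1606/73 = 22, a_2 = floor((47 + 26)/22) = 3.
  m_3 = 22*3 - 26 = 40, d_3 = (2282 - 40^2)/22 = 682/22 = 31, a_3 = floor((47 + 40)/31) = 2.
  m_4 = 31*2 - 40 = 22, d_4 = (2282 - 22^2)/31 = 1798/31 = 58, a_4 = floor((47 + 22)/58) = 1.
  m_5 = 58*1 - 22 = 36, d_5 = (2282 - 36^2)/58 = 986/58 = 17, a_5 = floor((47 + 36)/17) = 4.
  m_6 = 17*4 - 36 = 32, d_6 = (2282 - 32^2)/17 = 1258/17 = 74, a_6 = floor((47 + 32)/74) = 1.
  m_7 = 74*1 - 32 = 42, d_7 = (2282 - 42^2)/74 = 518/74 = 7, a_7 = floor((47 + 42)/7) = 12.
  m_8 = 7*12 - 42 = 42, d_8 = (2282 - 42^2)/7 = 518/7 = 74, a_8 = floor((47 + 42)/74) = 1.
  m_9 = 74*1 - 42 = 32, d_9 = (2282 - 32^2)/74 = 1258/74 = 17, a_9 = floor((47 + 32)/17) = 4.
  m_10 = 17*4 - 32 = 36, d_10 = (2282 - 36^2)/17 = 986/17 = 58, a_10 = floor((47 + 36)/58) = 1.
  m_11 = 58*1 - 36 = 22, d_11 = (2282 - 22^2)/58 = 1798/58 = 31, a_11 = floor((47 + 22)/31) = 2.
  m_12 = 31*2 - 22 = 40, d_12 = (2282 - 40^2)/31 = 682/31 = 22, a_12 = floor((47 + 40)/22) = 3.
  m_13 = 22*3 - 40 = 26, d_13 = (2282 - 26^2)/22 = 1606/22 = 73, a_13 = floor((47 + 26)/73) = 1.
  m_14 = 73*1 - 26 = 47, d_14 = (2282 - 47^2)/73 = 73/73 = 1, a_14 = floor((47 + 47)/1) = 94.
  m_15 = 1*94 - 47 = 47, d_15 = (2282 - 47^2)/1 = 73/1 = 73: (m_15, d_15) = (m_1, d_1) = (47, 73), so from here the quotients repeat a_1, ..., a_14; the period length is 14.
So sqrt(2282) = [47; (1, 3, 2, 1, 4, 1, 12, 1, 4, 1, 2, 3, 1, 94)] with period length k = 14.
k is even, so the fundamental solution of x^2 - 2282y^2 = 1 is (p_{k-1}, q_{k-1}) = (p_13, q_13); compute convergents through index 13.
Convergents (p_i = a_i*p_{i-1} + p_{i-2}, q_i = a_i*q_{i-1} + q_{i-2} with p_{-2}=0, p_{-1}=1, q_{-2}=1, q_{-1}=0):
  i=0: a_0=47, p_0 = 47*1 + 0 = 47, q_0 = 47*0 + 1 = 1.
  i=1: a_1=1, p_1 = 1*47 + 1 = 48, q_1 = 1*1 + 0 = 1.
  i=2: a_2=3, p_2 = 3*48 + 47 = 191, q_2 = 3*1 + 1 = 4.
  i=3: a_3=2, p_3 = 2*191 + 48 = 430, q_3 = 2*4 + 1 = 9.
  i=4: a_4=1, p_4 = 1*430 + 191 = 621, q_4 = 1*9 + 4 = 13.
  i=5: a_5=4, p_5 = 4*621 + 430 = 2914, q_5 = 4*13 + 9 = 61.
  i=6: a_6=1, p_6 = 1*2914 + 621 = 3535, q_6 = 1*61 + 13 = 74.
  i=7: a_7=12, p_7 = 12*3535 + 2914 = 45334, q_7 = 12*74 + 61 = 949.
  i=8: a_8=1, p_8 = 1*45334 + 3535 = 48869, q_8 = 1*949 + 74 = 1023.
  i=9: a_9=4, p_9 = 4*48869 + 45334 = 240810, q_9 = 4*1023 + 949 = 5041.
  i=10: a_10=1, p_10 = 1*240810 + 48869 = 289679, q_10 = 1*5041 + 1023 = 6064.
  i=11: a_11=2, p_11 = 2*289679 + 240810 = 820168, q_11 = 2*6064 + 5041 = 17169.
  i=12: a_12=3, p_12 = 3*820168 + 289679 = 2750183, q_12 = 3*17169 + 6064 = 57571.
  i=13: a_13=1, p_13 = 1*2750183 + 820168 = 3570351, q_13 = 1*57571 + 17169 = 74740.
Check: 3570351^2 - 2282*74740^2 = 12747406263201 - 12747406263200 = 1, so (x, y) = (3570351, 74740) solves the equation, and by the theorem it is the least positive solution.

(x, y) = (3570351, 74740)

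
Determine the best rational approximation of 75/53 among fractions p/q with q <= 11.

10/7

Expand x = 75/53 as a continued fraction with the Euclidean algorithm:
  75 = 1*53 + 22, so a_0 = 1.
  53 = 2*22 + 9, so a_1 = 2.
  22 = 2*9 + 4, so a_2 = 2.
  9 = 2*4 + 1, so a_3 = 2.
  4 = 4*1 + 0, so a_4 = 4.
so x = [1; 2, 2, 2, 4].
Convergents (p_i = a_i*p_{i-1} + p_{i-2}, q_i = a_i*q_{i-1} + q_{i-2} with p_{-2}=0, p_{-1}=1, q_{-2}=1, q_{-1}=0), until the denominator exceeds 11:
  i=0: a_0=1, p_0 = 1*1 + 0 = 1, q_0 = 1*0 + 1 = 1.
  i=1: a_1=2, p_1 = 2*1 + 1 = 3, q_1 = 2*1 + 0 = 2.
  i=2: a_2=2, p_2 = 2*3 + 1 = 7, q_2 = 2*2 + 1 = 5.
  i=3: a_3=2, p_3 = 2*7 + 3 = 17, q_3 = 2*5 + 2 = 12.
q_3 = 12 > 11, so the last convergent with denominator <= 11 is p_2/q_2 = 7/5.
The closest fraction with denominator <= 11 is either p_2/q_2 or the intermediate fraction (k*p_2 + p_1)/(k*q_2 + q_1) with the largest k >= 1 whose denominator stays <= 11; these approach x as k grows, and every other convergent or intermediate fraction in range is farther away.
Largest k: floor((11 - q_1)/q_2) = floor((11 - 2)/5) = 1.
That gives (1*7 + 3)/(1*5 + 2) = 10/7.
Compare the errors: |x - 7/5| = |75*5 - 7*53|/(53*5) = 4/265, and |x - 10/7| = |75*7 - 10*53|/(53*7) = 5/371.
Cross-multiplying, 5*265 = 1325 < 1484 = 4*371, so 5/371 is smaller: the intermediate fraction 10/7 is closer to x than 7/5.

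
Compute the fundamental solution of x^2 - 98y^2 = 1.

(x, y) = (99, 10)

First expand sqrt(98) as a continued fraction. With x_i = (sqrt(98) + m_i)/d_i and (m_0, d_0) = (0, 1): a_0 = floor(sqrt(98)) = 9, since 9^2 = 81 <= 98 < 100 = 10^2.
Iterate m_{i+1} = d_i*a_i - m_i, d_{i+1} = (98 - m_{i+1}^2)/d_i, a_{i+1} = floor((a_0 + m_{i+1})/d_{i+1}):
  m_1 = 1*9 - 0 = 9, d_1 = (98 - 9^2)/1 = 17/1 = 17, a_1 = floor((9 + 9)/17) = 1.
  m_2 = 17*1 - 9 = 8, d_2 = (98 - 8^2)/17 = 34/17 = 2, a_2 = floor((9 + 8)/2) = 8.
  m_3 = 2*8 - 8 = 8, d_3 = (98 - 8^2)/2 = 34/2 = 17, a_3 = floor((9 + 8)/17) = 1.
  m_4 = 17*1 - 8 = 9, d_4 = (98 - 9^2)/17 = 17/17 = 1, a_4 = floor((9 + 9)/1) = 18.
  m_5 = 1*18 - 9 = 9, d_5 = (98 - 9^2)/1 = 17/1 = 17: (m_5, d_5) = (m_1, d_1) = (9, 17), so from here the quotients repeat a_1, ..., a_4; the period length is 4.
So sqrt(98) = [9; (1, 8, 1, 18)] with period length k = 4.
k is even, so the fundamental solution of x^2 - 98y^2 = 1 is (p_{k-1}, q_{k-1}) = (p_3, q_3); compute convergents through index 3.
Convergents (p_i = a_i*p_{i-1} + p_{i-2}, q_i = a_i*q_{i-1} + q_{i-2} with p_{-2}=0, p_{-1}=1, q_{-2}=1, q_{-1}=0):
  i=0: a_0=9, p_0 = 9*1 + 0 = 9, q_0 = 9*0 + 1 = 1.
  i=1: a_1=1, p_1 = 1*9 + 1 = 10, q_1 = 1*1 + 0 = 1.
  i=2: a_2=8, p_2 = 8*10 + 9 = 89, q_2 = 8*1 + 1 = 9.
  i=3: a_3=1, p_3 = 1*89 + 10 = 99, q_3 = 1*9 + 1 = 10.
Check: 99^2 - 98*10^2 = 9801 - 9800 = 1, so (x, y) = (99, 10) solves the equation, and by the theorem it is the least positive solution.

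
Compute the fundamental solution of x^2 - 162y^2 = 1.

(x, y) = (19601, 1540)

First expand sqrt(162) as a continued fraction. With x_i = (sqrt(162) + m_i)/d_i and (m_0, d_0) = (0, 1): a_0 = floor(sqrt(162)) = 12, since 12^2 = 144 <= 162 < 169 = 13^2.
Iterate m_{i+1} = d_i*a_i - m_i, d_{i+1} = (162 - m_{i+1}^2)/d_i, a_{i+1} = floor((a_0 + m_{i+1})/d_{i+1}):
  m_1 = 1*12 - 0 = 12, d_1 = (162 - 12^2)/1 = 18/1 = 18, a_1 = floor((12 + 12)/18) = 1.
  m_2 = 18*1 - 12 = 6, d_2 = (162 - 6^2)/18 = 126/18 = 7, a_2 = floor((12 + 6)/7) = 2.
  m_3 = 7*2 - 6 = 8, d_3 = (162 - 8^2)/7 = 98/7 = 14, a_3 = floor((12 + 8)/14) = 1.
  m_4 = 14*1 - 8 = 6, d_4 = (162 - 6^2)/14 = 126/14 = 9, a_4 = floor((12 + 6)/9) = 2.
  m_5 = 9*2 - 6 = 12, d_5 = (162 - 12^2)/9 = 18/9 = 2, a_5 = floor((12 + 12)/2) = 12.
  m_6 = 2*12 - 12 = 12, d_6 = (162 - 12^2)/2 = 18/2 = 9, a_6 = floor((12 + 12)/9) = 2.
  m_7 = 9*2 - 12 = 6, d_7 = (162 - 6^2)/9 = 126/9 = 14, a_7 = floor((12 + 6)/14) = 1.
  m_8 = 14*1 - 6 = 8, d_8 = (162 - 8^2)/14 = 98/14 = 7, a_8 = floor((12 + 8)/7) = 2.
  m_9 = 7*2 - 8 = 6, d_9 = (162 - 6^2)/7 = 126/7 = 18, a_9 = floor((12 + 6)/18) = 1.
  m_10 = 18*1 - 6 = 12, d_10 = (162 - 12^2)/18 = 18/18 = 1, a_10 = floor((12 + 12)/1) = 24.
  m_11 = 1*24 - 12 = 12, d_11 = (162 - 12^2)/1 = 18/1 = 18: (m_11, d_11) = (m_1, d_1) = (12, 18), so from here the quotients repeat a_1, ..., a_10; the period length is 10.
So sqrt(162) = [12; (1, 2, 1, 2, 12, 2, 1, 2, 1, 24)] with period length k = 10.
k is even, so the fundamental solution of x^2 - 162y^2 = 1 is (p_{k-1}, q_{k-1}) = (p_9, q_9); compute convergents through index 9.
Convergents (p_i = a_i*p_{i-1} + p_{i-2}, q_i = a_i*q_{i-1} + q_{i-2} with p_{-2}=0, p_{-1}=1, q_{-2}=1, q_{-1}=0):
  i=0: a_0=12, p_0 = 12*1 + 0 = 12, q_0 = 12*0 + 1 = 1.
  i=1: a_1=1, p_1 = 1*12 + 1 = 13, q_1 = 1*1 + 0 = 1.
  i=2: a_2=2, p_2 = 2*13 + 12 = 38, q_2 = 2*1 + 1 = 3.
  i=3: a_3=1, p_3 = 1*38 + 13 = 51, q_3 = 1*3 + 1 = 4.
  i=4: a_4=2, p_4 = 2*51 + 38 = 140, q_4 = 2*4 + 3 = 11.
  i=5: a_5=12, p_5 = 12*140 + 51 = 1731, q_5 = 12*11 + 4 = 136.
  i=6: a_6=2, p_6 = 2*1731 + 140 = 3602, q_6 = 2*136 + 11 = 283.
  i=7: a_7=1, p_7 = 1*3602 + 1731 = 5333, q_7 = 1*283 + 136 = 419.
  i=8: a_8=2, p_8 = 2*5333 + 3602 = 14268, q_8 = 2*419 + 283 = 1121.
  i=9: a_9=1, p_9 = 1*14268 + 5333 = 19601, q_9 = 1*1121 + 419 = 1540.
Check: 19601^2 - 162*1540^2 = 384199201 - 384199200 = 1, so (x, y) = (19601, 1540) solves the equation, and by the theorem it is the least positive solution.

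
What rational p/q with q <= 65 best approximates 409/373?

34/31

Expand x = 409/373 as a continued fraction with the Euclidean algorithm:
  409 = 1*373 + 36, so a_0 = 1.
  373 = 10*36 + 13, so a_1 = 10.
  36 = 2*13 + 10, so a_2 = 2.
  13 = 1*10 + 3, so a_3 = 1.
  10 = 3*3 + 1, so a_4 = 3.
  3 = 3*1 + 0, so a_5 = 3.
so x = [1; 10, 2, 1, 3, 3].
Convergents (p_i = a_i*p_{i-1} + p_{i-2}, q_i = a_i*q_{i-1} + q_{i-2} with p_{-2}=0, p_{-1}=1, q_{-2}=1, q_{-1}=0), until the denominator exceeds 65:
  i=0: a_0=1, p_0 = 1*1 + 0 = 1, q_0 = 1*0 + 1 = 1.
  i=1: a_1=10, p_1 = 10*1 + 1 = 11, q_1 = 10*1 + 0 = 10.
  i=2: a_2=2, p_2 = 2*11 + 1 = 23, q_2 = 2*10 + 1 = 21.
  i=3: a_3=1, p_3 = 1*23 + 11 = 34, q_3 = 1*21 + 10 = 31.
  i=4: a_4=3, p_4 = 3*34 + 23 = 125, q_4 = 3*31 + 21 = 114.
q_4 = 114 > 65, so the last convergent with denominator <= 65 is p_3/q_3 = 34/31.
The closest fraction with denominator <= 65 is either p_3/q_3 or the intermediate fraction (k*p_3 + p_2)/(k*q_3 + q_2) with the largest k >= 1 whose denominator stays <= 65; these approach x as k grows, and every other convergent or intermediate fraction in range is farther away.
Largest k: floor((65 - q_2)/q_3) = floor((65 - 21)/31) = 1.
That gives (1*34 + 23)/(1*31 + 21) = 57/52.
Compare the errors: |x - 34/31| = |409*31 - 34*373|/(373*31) = 3/11563, and |x - 57/52| = |409*52 - 57*373|/(373*52) = 7/19396.
Cross-multiplying, 3*19396 = 58188 < 80941 = 7*11563, so 3/11563 is smaller: the convergent 34/31 is closer to x than 57/52.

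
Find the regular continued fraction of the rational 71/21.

[3; 2, 1, 1, 1, 2]

Run the Euclidean algorithm on 71 and 21; the successive quotients are the partial quotients a_0, a_1, ... (each step inverts the fractional part left over by the previous one):
  71 = 3*21 + 8, so a_0 = 3.
  21 = 2*8 + 5, so a_1 = 2.
  8 = 1*5 + 3, so a_2 = 1.
  5 = 1*3 + 2, so a_3 = 1.
  3 = 1*2 + 1, so a_4 = 1.
  2 = 2*1 + 0, so a_5 = 2.
The remainder reaches 0 after 6 divisions, so the expansion has 6 partial quotients, read off in order.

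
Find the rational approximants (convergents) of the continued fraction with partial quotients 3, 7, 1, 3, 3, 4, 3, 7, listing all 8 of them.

Using the convergent recurrence p_i = a_i*p_{i-1} + p_{i-2}, q_i = a_i*q_{i-1} + q_{i-2} with p_{-2}=0, p_{-1}=1, q_{-2}=1, q_{-1}=0:
  i=0: a_0=3, p_0 = 3*1 + 0 = 3, q_0 = 3*0 + 1 = 1.
  i=1: a_1=7, p_1 = 7*3 + 1 = 22, q_1 = 7*1 + 0 = 7.
  i=2: a_2=1, p_2 = 1*22 + 3 = 25, q_2 = 1*7 + 1 = 8.
  i=3: a_3=3, p_3 = 3*25 + 22 = 97, q_3 = 3*8 + 7 = 31.
  i=4: a_4=3, p_4 = 3*97 + 25 = 316, q_4 = 3*31 + 8 = 101.
  i=5: a_5=4, p_5 = 4*316 + 97 = 1361, q_5 = 4*101 + 31 = 435.
  i=6: a_6=3, p_6 = 3*1361 + 316 = 4399, q_6 = 3*435 + 101 = 1406.
  i=7: a_7=7, p_7 = 7*4399 + 1361 = 32154, q_7 = 7*1406 + 435 = 10277.

3/1, 22/7, 25/8, 97/31, 316/101, 1361/435, 4399/1406, 32154/10277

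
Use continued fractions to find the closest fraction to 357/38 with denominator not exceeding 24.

216/23

Expand x = 357/38 as a continued fraction with the Euclidean algorithm:
  357 = 9*38 + 15, so a_0 = 9.
  38 = 2*15 + 8, so a_1 = 2.
  15 = 1*8 + 7, so a_2 = 1.
  8 = 1*7 + 1, so a_3 = 1.
  7 = 7*1 + 0, so a_4 = 7.
so x = [9; 2, 1, 1, 7].
Convergents (p_i = a_i*p_{i-1} + p_{i-2}, q_i = a_i*q_{i-1} + q_{i-2} with p_{-2}=0, p_{-1}=1, q_{-2}=1, q_{-1}=0), until the denominator exceeds 24:
  i=0: a_0=9, p_0 = 9*1 + 0 = 9, q_0 = 9*0 + 1 = 1.
  i=1: a_1=2, p_1 = 2*9 + 1 = 19, q_1 = 2*1 + 0 = 2.
  i=2: a_2=1, p_2 = 1*19 + 9 = 28, q_2 = 1*2 + 1 = 3.
  i=3: a_3=1, p_3 = 1*28 + 19 = 47, q_3 = 1*3 + 2 = 5.
  i=4: a_4=7, p_4 = 7*47 + 28 = 357, q_4 = 7*5 + 3 = 38.
q_4 = 38 > 24, so the last convergent with denominator <= 24 is p_3/q_3 = 47/5.
The closest fraction with denominator <= 24 is either p_3/q_3 or the intermediate fraction (k*p_3 + p_2)/(k*q_3 + q_2) with the largest k >= 1 whose denominator stays <= 24; these approach x as k grows, and every other convergent or intermediate fraction in range is farther away.
Largest k: floor((24 - q_2)/q_3) = floor((24 - 3)/5) = 4.
That gives (4*47 + 28)/(4*5 + 3) = 216/23.
Compare the errors: |x - 47/5| = |357*5 - 47*38|/(38*5) = 1/190, and |x - 216/23| = |357*23 - 216*38|/(38*23) = 3/874.
Cross-multiplying, 3*190 = 570 < 874 = 1*874, so 3/874 is smaller: the intermediate fraction 216/23 is closer to x than 47/5.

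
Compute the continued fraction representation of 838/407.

Run the Euclidean algorithm on 838 and 407; the successive quotients are the partial quotients a_0, a_1, ... (each step inverts the fractional part left over by the previous one):
  838 = 2*407 + 24, so a_0 = 2.
  407 = 16*24 + 23, so a_1 = 16.
  24 = 1*23 + 1, so a_2 = 1.
  23 = 23*1 + 0, so a_3 = 23.
The remainder reaches 0 after 4 divisions, so the expansion has 4 partial quotients, read off in order.

[2; 16, 1, 23]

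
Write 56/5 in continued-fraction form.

Run the Euclidean algorithm on 56 and 5; the successive quotients are the partial quotients a_0, a_1, ... (each step inverts the fractional part left over by the previous one):
  56 = 11*5 + 1, so a_0 = 11.
  5 = 5*1 + 0, so a_1 = 5.
The remainder reaches 0 after 2 divisions, so the expansion has 2 partial quotients, read off in order.

[11; 5]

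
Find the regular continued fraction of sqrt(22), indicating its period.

[4; (1, 2, 4, 2, 1, 8)]

Write x_i = (sqrt(22) + m_i)/d_i with (m_0, d_0) = (0, 1). a_0 = floor(sqrt(22)) = 4, since 4^2 = 16 <= 22 < 25 = 5^2.
Iterate m_{i+1} = d_i*a_i - m_i, d_{i+1} = (22 - m_{i+1}^2)/d_i, a_{i+1} = floor((a_0 + m_{i+1})/d_{i+1}):
  m_1 = 1*4 - 0 = 4, d_1 = (22 - 4^2)/1 = 6/1 = 6, a_1 = floor((4 + 4)/6) = 1.
  m_2 = 6*1 - 4 = 2, d_2 = (22 - 2^2)/6 = 18/6 = 3, a_2 = floor((4 + 2)/3) = 2.
  m_3 = 3*2 - 2 = 4, d_3 = (22 - 4^2)/3 = 6/3 = 2, a_3 = floor((4 + 4)/2) = 4.
  m_4 = 2*4 - 4 = 4, d_4 = (22 - 4^2)/2 = 6/2 = 3, a_4 = floor((4 + 4)/3) = 2.
  m_5 = 3*2 - 4 = 2, d_5 = (22 - 2^2)/3 = 18/3 = 6, a_5 = floor((4 + 2)/6) = 1.
  m_6 = 6*1 - 2 = 4, d_6 = (22 - 4^2)/6 = 6/6 = 1, a_6 = floor((4 + 4)/1) = 8.
  m_7 = 1*8 - 4 = 4, d_7 = (22 - 4^2)/1 = 6/1 = 6: (m_7, d_7) = (m_1, d_1) = (4, 6), so from here the quotients repeat a_1, ..., a_6; the period length is 6.
Hence the expansion of sqrt(22) is a_0 = 4 followed by the repeating block 1, 2, 4, 2, 1, 8 (period 6).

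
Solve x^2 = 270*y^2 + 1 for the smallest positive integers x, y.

First expand sqrt(270) as a continued fraction. With x_i = (sqrt(270) + m_i)/d_i and (m_0, d_0) = (0, 1): a_0 = floor(sqrt(270)) = 16, since 16^2 = 256 <= 270 < 289 = 17^2.
Iterate m_{i+1} = d_i*a_i - m_i, d_{i+1} = (270 - m_{i+1}^2)/d_i, a_{i+1} = floor((a_0 + m_{i+1})/d_{i+1}):
  m_1 = 1*16 - 0 = 16, d_1 = (270 - 16^2)/1 = 14/1 = 14, a_1 = floor((16 + 16)/14) = 2.
  m_2 = 14*2 - 16 = 12, d_2 = (270 - 12^2)/14 = 126/14 = 9, a_2 = floor((16 + 12)/9) = 3.
  m_3 = 9*3 - 12 = 15, d_3 = (270 - 15^2)/9 = 45/9 = 5, a_3 = floor((16 + 15)/5) = 6.
  m_4 = 5*6 - 15 = 15, d_4 = (270 - 15^2)/5 = 45/5 = 9, a_4 = floor((16 + 15)/9) = 3.
  m_5 = 9*3 - 15 = 12, d_5 = (270 - 12^2)/9 = 126/9 = 14, a_5 = floor((16 + 12)/14) = 2.
  m_6 = 14*2 - 12 = 16, d_6 = (270 - 16^2)/14 = 14/14 = 1, a_6 = floor((16 + 16)/1) = 32.
  m_7 = 1*32 - 16 = 16, d_7 = (270 - 16^2)/1 = 14/1 = 14: (m_7, d_7) = (m_1, d_1) = (16, 14), so from here the quotients repeat a_1, ..., a_6; the period length is 6.
So sqrt(270) = [16; (2, 3, 6, 3, 2, 32)] with period length k = 6.
k is even, so the fundamental solution of x^2 - 270y^2 = 1 is (p_{k-1}, q_{k-1}) = (p_5, q_5); compute convergents through index 5.
Convergents (p_i = a_i*p_{i-1} + p_{i-2}, q_i = a_i*q_{i-1} + q_{i-2} with p_{-2}=0, p_{-1}=1, q_{-2}=1, q_{-1}=0):
  i=0: a_0=16, p_0 = 16*1 + 0 = 16, q_0 = 16*0 + 1 = 1.
  i=1: a_1=2, p_1 = 2*16 + 1 = 33, q_1 = 2*1 + 0 = 2.
  i=2: a_2=3, p_2 = 3*33 + 16 = 115, q_2 = 3*2 + 1 = 7.
  i=3: a_3=6, p_3 = 6*115 + 33 = 723, q_3 = 6*7 + 2 = 44.
  i=4: a_4=3, p_4 = 3*723 + 115 = 2284, q_4 = 3*44 + 7 = 139.
  i=5: a_5=2, p_5 = 2*2284 + 723 = 5291, q_5 = 2*139 + 44 = 322.
Check: 5291^2 - 270*322^2 = 27994681 - 27994680 = 1, so (x, y) = (5291, 322) solves the equation, and by the theorem it is the least positive solution.

(x, y) = (5291, 322)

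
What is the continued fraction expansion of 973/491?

Run the Euclidean algorithm on 973 and 491; the successive quotients are the partial quotients a_0, a_1, ... (each step inverts the fractional part left over by the previous one):
  973 = 1*491 + 482, so a_0 = 1.
  491 = 1*482 + 9, so a_1 = 1.
  482 = 53*9 + 5, so a_2 = 53.
  9 = 1*5 + 4, so a_3 = 1.
  5 = 1*4 + 1, so a_4 = 1.
  4 = 4*1 + 0, so a_5 = 4.
The remainder reaches 0 after 6 divisions, so the expansion has 6 partial quotients, read off in order.

[1; 1, 53, 1, 1, 4]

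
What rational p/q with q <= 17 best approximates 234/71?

Expand x = 234/71 as a continued fraction with the Euclidean algorithm:
  234 = 3*71 + 21, so a_0 = 3.
  71 = 3*21 + 8, so a_1 = 3.
  21 = 2*8 + 5, so a_2 = 2.
  8 = 1*5 + 3, so a_3 = 1.
  5 = 1*3 + 2, so a_4 = 1.
  3 = 1*2 + 1, so a_5 = 1.
  2 = 2*1 + 0, so a_6 = 2.
so x = [3; 3, 2, 1, 1, 1, 2].
Convergents (p_i = a_i*p_{i-1} + p_{i-2}, q_i = a_i*q_{i-1} + q_{i-2} with p_{-2}=0, p_{-1}=1, q_{-2}=1, q_{-1}=0), until the denominator exceeds 17:
  i=0: a_0=3, p_0 = 3*1 + 0 = 3, q_0 = 3*0 + 1 = 1.
  i=1: a_1=3, p_1 = 3*3 + 1 = 10, q_1 = 3*1 + 0 = 3.
  i=2: a_2=2, p_2 = 2*10 + 3 = 23, q_2 = 2*3 + 1 = 7.
  i=3: a_3=1, p_3 = 1*23 + 10 = 33, q_3 = 1*7 + 3 = 10.
  i=4: a_4=1, p_4 = 1*33 + 23 = 56, q_4 = 1*10 + 7 = 17.
  i=5: a_5=1, p_5 = 1*56 + 33 = 89, q_5 = 1*17 + 10 = 27.
q_5 = 27 > 17, so the last convergent with denominator <= 17 is p_4/q_4 = 56/17.
The closest fraction with denominator <= 17 is either p_4/q_4 or the intermediate fraction (k*p_4 + p_3)/(k*q_4 + q_3) with the largest k >= 1 whose denominator stays <= 17; these approach x as k grows, and every other convergent or intermediate fraction in range is farther away.
Largest k: floor((17 - q_3)/q_4) = floor((17 - 10)/17) = 0.
Since k = 0, no intermediate fraction beyond p_4/q_4 has denominator <= 17, so the convergent 56/17 is the closest (its error is |234*17 - 56*71|/(71*17) = 2/1207).

56/17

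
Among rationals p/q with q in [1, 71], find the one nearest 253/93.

Expand x = 253/93 as a continued fraction with the Euclidean algorithm:
  253 = 2*93 + 67, so a_0 = 2.
  93 = 1*67 + 26, so a_1 = 1.
  67 = 2*26 + 15, so a_2 = 2.
  26 = 1*15 + 11, so a_3 = 1.
  15 = 1*11 + 4, so a_4 = 1.
  11 = 2*4 + 3, so a_5 = 2.
  4 = 1*3 + 1, so a_6 = 1.
  3 = 3*1 + 0, so a_7 = 3.
so x = [2; 1, 2, 1, 1, 2, 1, 3].
Convergents (p_i = a_i*p_{i-1} + p_{i-2}, q_i = a_i*q_{i-1} + q_{i-2} with p_{-2}=0, p_{-1}=1, q_{-2}=1, q_{-1}=0), until the denominator exceeds 71:
  i=0: a_0=2, p_0 = 2*1 + 0 = 2, q_0 = 2*0 + 1 = 1.
  i=1: a_1=1, p_1 = 1*2 + 1 = 3, q_1 = 1*1 + 0 = 1.
  i=2: a_2=2, p_2 = 2*3 + 2 = 8, q_2 = 2*1 + 1 = 3.
  i=3: a_3=1, p_3 = 1*8 + 3 = 11, q_3 = 1*3 + 1 = 4.
  i=4: a_4=1, p_4 = 1*11 + 8 = 19, q_4 = 1*4 + 3 = 7.
  i=5: a_5=2, p_5 = 2*19 + 11 = 49, q_5 = 2*7 + 4 = 18.
  i=6: a_6=1, p_6 = 1*49 + 19 = 68, q_6 = 1*18 + 7 = 25.
  i=7: a_7=3, p_7 = 3*68 + 49 = 253, q_7 = 3*25 + 18 = 93.
q_7 = 93 > 71, so the last convergent with denominator <= 71 is p_6/q_6 = 68/25.
The closest fraction with denominator <= 71 is either p_6/q_6 or the intermediate fraction (k*p_6 + p_5)/(k*q_6 + q_5) with the largest k >= 1 whose denominator stays <= 71; these approach x as k grows, and every other convergent or intermediate fraction in range is farther away.
Largest k: floor((71 - q_5)/q_6) = floor((71 - 18)/25) = 2.
That gives (2*68 + 49)/(2*25 + 18) = 185/68.
Compare the errors: |x - 68/25| = |253*25 - 68*93|/(93*25) = 1/2325, and |x - 185/68| = |253*68 - 185*93|/(93*68) = 1/6324.
Cross-multiplying, 1*2325 = 2325 < 6324 = 1*6324, so 1/6324 is smaller: the intermediate fraction 185/68 is closer to x than 68/25.

185/68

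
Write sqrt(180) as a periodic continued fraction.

[13; (2, 2, 2, 26)]

Write x_i = (sqrt(180) + m_i)/d_i with (m_0, d_0) = (0, 1). a_0 = floor(sqrt(180)) = 13, since 13^2 = 169 <= 180 < 196 = 14^2.
Iterate m_{i+1} = d_i*a_i - m_i, d_{i+1} = (180 - m_{i+1}^2)/d_i, a_{i+1} = floor((a_0 + m_{i+1})/d_{i+1}):
  m_1 = 1*13 - 0 = 13, d_1 = (180 - 13^2)/1 = 11/1 = 11, a_1 = floor((13 + 13)/11) = 2.
  m_2 = 11*2 - 13 = 9, d_2 = (180 - 9^2)/11 = 99/11 = 9, a_2 = floor((13 + 9)/9) = 2.
  m_3 = 9*2 - 9 = 9, d_3 = (180 - 9^2)/9 = 99/9 = 11, a_3 = floor((13 + 9)/11) = 2.
  m_4 = 11*2 - 9 = 13, d_4 = (180 - 13^2)/11 = 11/11 = 1, a_4 = floor((13 + 13)/1) = 26.
  m_5 = 1*26 - 13 = 13, d_5 = (180 - 13^2)/1 = 11/1 = 11: (m_5, d_5) = (m_1, d_1) = (13, 11), so from here the quotients repeat a_1, ..., a_4; the period length is 4.
Hence the expansion of sqrt(180) is a_0 = 13 followed by the repeating block 2, 2, 2, 26 (period 4).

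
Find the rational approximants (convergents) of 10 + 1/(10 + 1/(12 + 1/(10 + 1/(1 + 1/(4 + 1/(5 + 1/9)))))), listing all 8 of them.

10/1, 101/10, 1222/121, 12321/1220, 13543/1341, 66493/6584, 346008/34261, 3180565/314933

Using the convergent recurrence p_i = a_i*p_{i-1} + p_{i-2}, q_i = a_i*q_{i-1} + q_{i-2} with p_{-2}=0, p_{-1}=1, q_{-2}=1, q_{-1}=0:
  i=0: a_0=10, p_0 = 10*1 + 0 = 10, q_0 = 10*0 + 1 = 1.
  i=1: a_1=10, p_1 = 10*10 + 1 = 101, q_1 = 10*1 + 0 = 10.
  i=2: a_2=12, p_2 = 12*101 + 10 = 1222, q_2 = 12*10 + 1 = 121.
  i=3: a_3=10, p_3 = 10*1222 + 101 = 12321, q_3 = 10*121 + 10 = 1220.
  i=4: a_4=1, p_4 = 1*12321 + 1222 = 13543, q_4 = 1*1220 + 121 = 1341.
  i=5: a_5=4, p_5 = 4*13543 + 12321 = 66493, q_5 = 4*1341 + 1220 = 6584.
  i=6: a_6=5, p_6 = 5*66493 + 13543 = 346008, q_6 = 5*6584 + 1341 = 34261.
  i=7: a_7=9, p_7 = 9*346008 + 66493 = 3180565, q_7 = 9*34261 + 6584 = 314933.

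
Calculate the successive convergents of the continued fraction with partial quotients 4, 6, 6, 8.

4/1, 25/6, 154/37, 1257/302

Using the convergent recurrence p_i = a_i*p_{i-1} + p_{i-2}, q_i = a_i*q_{i-1} + q_{i-2} with p_{-2}=0, p_{-1}=1, q_{-2}=1, q_{-1}=0:
  i=0: a_0=4, p_0 = 4*1 + 0 = 4, q_0 = 4*0 + 1 = 1.
  i=1: a_1=6, p_1 = 6*4 + 1 = 25, q_1 = 6*1 + 0 = 6.
  i=2: a_2=6, p_2 = 6*25 + 4 = 154, q_2 = 6*6 + 1 = 37.
  i=3: a_3=8, p_3 = 8*154 + 25 = 1257, q_3 = 8*37 + 6 = 302.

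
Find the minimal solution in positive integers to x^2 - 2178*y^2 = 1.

(x, y) = (19601, 420)

First expand sqrt(2178) as a continued fraction. With x_i = (sqrt(2178) + m_i)/d_i and (m_0, d_0) = (0, 1): a_0 = floor(sqrt(2178)) = 46, since 46^2 = 2116 <= 2178 < 2209 = 47^2.
Iterate m_{i+1} = d_i*a_i - m_i, d_{i+1} = (2178 - m_{i+1}^2)/d_i, a_{i+1} = floor((a_0 + m_{i+1})/d_{i+1}):
  m_1 = 1*46 - 0 = 46, d_1 = (2178 - 46^2)/1 = 62/1 = 62, a_1 = floor((46 + 46)/62) = 1.
  m_2 = 62*1 - 46 = 16, d_2 = (2178 - 16^2)/62 = 1922/62 = 31, a_2 = floor((46 + 16)/31) = 2.
  m_3 = 31*2 - 16 = 46, d_3 = (2178 - 46^2)/31 = 62/31 = 2, a_3 = floor((46 + 46)/2) = 46.
  m_4 = 2*46 - 46 = 46, d_4 = (2178 - 46^2)/2 = 62/2 = 31, a_4 = floor((46 + 46)/31) = 2.
  m_5 = 31*2 - 46 = 16, d_5 = (2178 - 16^2)/31 = 1922/31 = 62, a_5 = floor((46 + 16)/62) = 1.
  m_6 = 62*1 - 16 = 46, d_6 = (2178 - 46^2)/62 = 62/62 = 1, a_6 = floor((46 + 46)/1) = 92.
  m_7 = 1*92 - 46 = 46, d_7 = (2178 - 46^2)/1 = 62/1 = 62: (m_7, d_7) = (m_1, d_1) = (46, 62), so from here the quotients repeat a_1, ..., a_6; the period length is 6.
So sqrt(2178) = [46; (1, 2, 46, 2, 1, 92)] with period length k = 6.
k is even, so the fundamental solution of x^2 - 2178y^2 = 1 is (p_{k-1}, q_{k-1}) = (p_5, q_5); compute convergents through index 5.
Convergents (p_i = a_i*p_{i-1} + p_{i-2}, q_i = a_i*q_{i-1} + q_{i-2} with p_{-2}=0, p_{-1}=1, q_{-2}=1, q_{-1}=0):
  i=0: a_0=46, p_0 = 46*1 + 0 = 46, q_0 = 46*0 + 1 = 1.
  i=1: a_1=1, p_1 = 1*46 + 1 = 47, q_1 = 1*1 + 0 = 1.
  i=2: a_2=2, p_2 = 2*47 + 46 = 140, q_2 = 2*1 + 1 = 3.
  i=3: a_3=46, p_3 = 46*140 + 47 = 6487, q_3 = 46*3 + 1 = 139.
  i=4: a_4=2, p_4 = 2*6487 + 140 = 13114, q_4 = 2*139 + 3 = 281.
  i=5: a_5=1, p_5 = 1*13114 + 6487 = 19601, q_5 = 1*281 + 139 = 420.
Check: 19601^2 - 2178*420^2 = 384199201 - 384199200 = 1, so (x, y) = (19601, 420) solves the equation, and by the theorem it is the least positive solution.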